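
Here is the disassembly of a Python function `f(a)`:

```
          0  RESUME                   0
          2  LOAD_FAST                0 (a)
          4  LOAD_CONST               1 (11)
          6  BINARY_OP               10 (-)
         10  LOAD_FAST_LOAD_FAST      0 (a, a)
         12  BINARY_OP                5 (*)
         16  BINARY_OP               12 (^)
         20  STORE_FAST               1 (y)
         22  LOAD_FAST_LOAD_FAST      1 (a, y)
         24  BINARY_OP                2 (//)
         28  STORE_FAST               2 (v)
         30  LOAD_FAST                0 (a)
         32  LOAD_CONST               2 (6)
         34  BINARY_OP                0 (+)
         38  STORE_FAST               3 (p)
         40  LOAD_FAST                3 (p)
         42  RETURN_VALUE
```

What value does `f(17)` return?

23

LOAD_FAST a → push 17. Stack: [17]
LOAD_CONST → push 11. Stack: [17, 11]
BINARY_OP - → 17 - 11 = 6. Stack: [6]
LOAD_FAST_LOAD_FAST a,a → push 17,17. Stack: [6, 17, 17]
BINARY_OP * → 17 * 17 = 289. Stack: [6, 289]
BINARY_OP ^ → 6 ^ 289 = 295. Stack: [295]
STORE_FAST y → y=295. Stack: []
LOAD_FAST_LOAD_FAST a,y → push 17,295. Stack: [17, 295]
BINARY_OP // → 17 // 295 = 0. Stack: [0]
STORE_FAST v → v=0. Stack: []
LOAD_FAST a → push 17. Stack: [17]
LOAD_CONST → push 6. Stack: [17, 6]
BINARY_OP + → 17 + 6 = 23. Stack: [23]
STORE_FAST p → p=23. Stack: []
LOAD_FAST p → push 23. Stack: [23]
RETURN_VALUE → return 23.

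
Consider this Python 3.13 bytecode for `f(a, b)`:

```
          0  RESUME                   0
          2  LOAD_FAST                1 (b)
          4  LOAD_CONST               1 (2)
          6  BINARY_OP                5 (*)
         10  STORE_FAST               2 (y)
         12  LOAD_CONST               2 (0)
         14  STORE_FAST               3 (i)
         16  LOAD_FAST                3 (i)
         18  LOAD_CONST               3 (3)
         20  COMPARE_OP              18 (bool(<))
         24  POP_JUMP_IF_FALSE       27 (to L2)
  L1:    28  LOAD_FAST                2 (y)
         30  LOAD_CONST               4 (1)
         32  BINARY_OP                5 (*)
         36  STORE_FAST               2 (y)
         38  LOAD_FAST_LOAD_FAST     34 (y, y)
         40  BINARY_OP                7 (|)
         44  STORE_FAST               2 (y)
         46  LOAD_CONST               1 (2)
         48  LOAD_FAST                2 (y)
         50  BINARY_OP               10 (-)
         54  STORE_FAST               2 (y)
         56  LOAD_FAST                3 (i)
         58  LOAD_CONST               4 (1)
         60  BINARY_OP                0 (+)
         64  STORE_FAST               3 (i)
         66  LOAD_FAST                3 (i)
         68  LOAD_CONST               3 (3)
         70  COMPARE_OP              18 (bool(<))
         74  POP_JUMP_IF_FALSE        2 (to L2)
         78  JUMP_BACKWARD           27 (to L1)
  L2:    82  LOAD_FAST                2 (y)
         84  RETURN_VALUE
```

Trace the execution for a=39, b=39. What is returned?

LOAD_FAST b → push 39
LOAD_CONST → push 2
BINARY_OP * → 39 * 2 = 78
STORE_FAST y → y=78
LOAD_CONST → push 0
STORE_FAST i → i=0
LOAD_FAST i → push 0
LOAD_CONST → push 3
COMPARE_OP bool(<) → 0 vs 3 = True
POP_JUMP_IF_FALSE → pop True; no jump
LOAD_FAST y → push 78
LOAD_CONST → push 1
BINARY_OP * → 78 * 1 = 78
STORE_FAST y → y=78
LOAD_FAST_LOAD_FAST y,y → push 78,78
BINARY_OP | → 78 | 78 = 78
STORE_FAST y → y=78
LOAD_CONST → push 2
LOAD_FAST y → push 78
BINARY_OP - → 2 - 78 = -76
STORE_FAST y → y=-76
LOAD_FAST i → push 0
LOAD_CONST → push 1
BINARY_OP + → 0 + 1 = 1
STORE_FAST i → i=1
LOAD_FAST i → push 1
LOAD_CONST → push 3
COMPARE_OP bool(<) → 1 vs 3 = True
POP_JUMP_IF_FALSE → pop True; no jump
LOAD_FAST y → push -76
LOAD_CONST → push 1
BINARY_OP * → -76 * 1 = -76
STORE_FAST y → y=-76
LOAD_FAST_LOAD_FAST y,y → push -76,-76
BINARY_OP | → -76 | -76 = -76
STORE_FAST y → y=-76
LOAD_CONST → push 2
LOAD_FAST y → push -76
BINARY_OP - → 2 - -76 = 78
STORE_FAST y → y=78
LOAD_FAST i → push 1
LOAD_CONST → push 1
BINARY_OP + → 1 + 1 = 2
STORE_FAST i → i=2
LOAD_FAST i → push 2
LOAD_CONST → push 3
COMPARE_OP bool(<) → 2 vs 3 = True
POP_JUMP_IF_FALSE → pop True; no jump
LOAD_FAST y → push 78
LOAD_CONST → push 1
BINARY_OP * → 78 * 1 = 78
STORE_FAST y → y=78
LOAD_FAST_LOAD_FAST y,y → push 78,78
BINARY_OP | → 78 | 78 = 78
STORE_FAST y → y=78
LOAD_CONST → push 2
LOAD_FAST y → push 78
BINARY_OP - → 2 - 78 = -76
STORE_FAST y → y=-76
LOAD_FAST i → push 2
LOAD_CONST → push 1
BINARY_OP + → 2 + 1 = 3
STORE_FAST i → i=3
LOAD_FAST i → push 3
LOAD_CONST → push 3
COMPARE_OP bool(<) → 3 vs 3 = False
POP_JUMP_IF_FALSE → pop False; jump
LOAD_FAST y → push -76
RETURN_VALUE → return -76.

-76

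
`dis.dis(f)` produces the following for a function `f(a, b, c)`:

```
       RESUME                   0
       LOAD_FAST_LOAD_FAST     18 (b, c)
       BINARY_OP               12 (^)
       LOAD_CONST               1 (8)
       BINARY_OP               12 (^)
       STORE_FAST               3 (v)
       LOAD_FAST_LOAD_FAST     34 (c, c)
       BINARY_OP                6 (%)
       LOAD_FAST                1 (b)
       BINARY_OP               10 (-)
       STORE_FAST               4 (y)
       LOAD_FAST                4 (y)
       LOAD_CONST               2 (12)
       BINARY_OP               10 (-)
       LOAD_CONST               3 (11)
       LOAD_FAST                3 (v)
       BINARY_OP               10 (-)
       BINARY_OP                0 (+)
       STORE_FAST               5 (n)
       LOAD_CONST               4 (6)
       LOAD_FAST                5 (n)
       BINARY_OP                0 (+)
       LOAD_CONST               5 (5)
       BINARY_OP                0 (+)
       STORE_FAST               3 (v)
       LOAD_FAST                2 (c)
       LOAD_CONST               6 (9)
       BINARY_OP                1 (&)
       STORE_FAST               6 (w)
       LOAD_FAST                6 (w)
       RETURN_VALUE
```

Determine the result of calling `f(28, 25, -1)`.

LOAD_FAST_LOAD_FAST b,c → push 25,-1. Stack: [25, -1]
BINARY_OP ^ → 25 ^ -1 = -26. Stack: [-26]
LOAD_CONST → push 8. Stack: [-26, 8]
BINARY_OP ^ → -26 ^ 8 = -18. Stack: [-18]
STORE_FAST v → v=-18. Stack: []
LOAD_FAST_LOAD_FAST c,c → push -1,-1. Stack: [-1, -1]
BINARY_OP % → -1 % -1 = 0. Stack: [0]
LOAD_FAST b → push 25. Stack: [0, 25]
BINARY_OP - → 0 - 25 = -25. Stack: [-25]
STORE_FAST y → y=-25. Stack: []
LOAD_FAST y → push -25. Stack: [-25]
LOAD_CONST → push 12. Stack: [-25, 12]
BINARY_OP - → -25 - 12 = -37. Stack: [-37]
LOAD_CONST → push 11. Stack: [-37, 11]
LOAD_FAST v → push -18. Stack: [-37, 11, -18]
BINARY_OP - → 11 - -18 = 29. Stack: [-37, 29]
BINARY_OP + → -37 + 29 = -8. Stack: [-8]
STORE_FAST n → n=-8. Stack: []
LOAD_CONST → push 6. Stack: [6]
LOAD_FAST n → push -8. Stack: [6, -8]
BINARY_OP + → 6 + -8 = -2. Stack: [-2]
LOAD_CONST → push 5. Stack: [-2, 5]
BINARY_OP + → -2 + 5 = 3. Stack: [3]
STORE_FAST v → v=3. Stack: []
LOAD_FAST c → push -1. Stack: [-1]
LOAD_CONST → push 9. Stack: [-1, 9]
BINARY_OP & → -1 & 9 = 9. Stack: [9]
STORE_FAST w → w=9. Stack: []
LOAD_FAST w → push 9. Stack: [9]
RETURN_VALUE → return 9.

9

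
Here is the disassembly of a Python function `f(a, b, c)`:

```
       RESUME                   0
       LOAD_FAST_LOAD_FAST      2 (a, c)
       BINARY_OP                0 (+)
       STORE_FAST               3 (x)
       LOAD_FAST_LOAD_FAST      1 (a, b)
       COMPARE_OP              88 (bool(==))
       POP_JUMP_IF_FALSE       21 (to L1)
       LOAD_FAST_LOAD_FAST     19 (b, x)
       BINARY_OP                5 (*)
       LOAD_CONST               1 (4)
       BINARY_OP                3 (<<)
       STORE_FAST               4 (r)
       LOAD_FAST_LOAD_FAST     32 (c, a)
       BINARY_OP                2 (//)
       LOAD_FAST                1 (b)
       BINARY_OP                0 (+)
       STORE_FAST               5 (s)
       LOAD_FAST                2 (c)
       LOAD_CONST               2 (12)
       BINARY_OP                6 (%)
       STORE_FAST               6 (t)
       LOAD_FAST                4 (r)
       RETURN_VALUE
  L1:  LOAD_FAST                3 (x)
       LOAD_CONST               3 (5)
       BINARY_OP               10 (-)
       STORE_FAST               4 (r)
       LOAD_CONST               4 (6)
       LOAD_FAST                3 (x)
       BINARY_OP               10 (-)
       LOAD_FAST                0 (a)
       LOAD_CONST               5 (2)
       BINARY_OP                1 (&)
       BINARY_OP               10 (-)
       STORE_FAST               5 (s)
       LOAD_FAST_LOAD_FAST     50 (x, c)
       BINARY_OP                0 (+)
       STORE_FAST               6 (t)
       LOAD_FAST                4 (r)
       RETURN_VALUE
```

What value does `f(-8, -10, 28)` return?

LOAD_FAST_LOAD_FAST a,c → push -8,28. Stack: [-8, 28]
BINARY_OP + → -8 + 28 = 20. Stack: [20]
STORE_FAST x → x=20. Stack: []
LOAD_FAST_LOAD_FAST a,b → push -8,-10. Stack: [-8, -10]
COMPARE_OP bool(==) → -8 vs -10 = False. Stack: [False]
POP_JUMP_IF_FALSE → pop False; jump. Stack: []
LOAD_FAST x → push 20. Stack: [20]
LOAD_CONST → push 5. Stack: [20, 5]
BINARY_OP - → 20 - 5 = 15. Stack: [15]
STORE_FAST r → r=15. Stack: []
LOAD_CONST → push 6. Stack: [6]
LOAD_FAST x → push 20. Stack: [6, 20]
BINARY_OP - → 6 - 20 = -14. Stack: [-14]
LOAD_FAST a → push -8. Stack: [-14, -8]
LOAD_CONST → push 2. Stack: [-14, -8, 2]
BINARY_OP & → -8 & 2 = 0. Stack: [-14, 0]
BINARY_OP - → -14 - 0 = -14. Stack: [-14]
STORE_FAST s → s=-14. Stack: []
LOAD_FAST_LOAD_FAST x,c → push 20,28. Stack: [20, 28]
BINARY_OP + → 20 + 28 = 48. Stack: [48]
STORE_FAST t → t=48. Stack: []
LOAD_FAST r → push 15. Stack: [15]
RETURN_VALUE → return 15.

15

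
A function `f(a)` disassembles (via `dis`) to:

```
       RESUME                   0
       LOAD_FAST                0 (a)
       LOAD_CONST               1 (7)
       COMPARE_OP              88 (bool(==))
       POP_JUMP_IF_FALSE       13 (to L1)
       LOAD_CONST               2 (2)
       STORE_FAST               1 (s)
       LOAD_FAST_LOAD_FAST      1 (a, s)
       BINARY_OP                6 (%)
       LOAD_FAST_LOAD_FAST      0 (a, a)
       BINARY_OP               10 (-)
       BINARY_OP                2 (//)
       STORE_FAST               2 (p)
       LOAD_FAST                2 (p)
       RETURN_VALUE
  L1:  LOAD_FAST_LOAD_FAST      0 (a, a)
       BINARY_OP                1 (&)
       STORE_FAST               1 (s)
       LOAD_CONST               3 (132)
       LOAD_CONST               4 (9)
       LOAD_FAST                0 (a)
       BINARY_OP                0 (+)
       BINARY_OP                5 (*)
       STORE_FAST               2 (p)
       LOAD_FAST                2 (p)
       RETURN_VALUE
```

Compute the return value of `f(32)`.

5412

LOAD_FAST a → push 32. Stack: [32]
LOAD_CONST → push 7. Stack: [32, 7]
COMPARE_OP bool(==) → 32 vs 7 = False. Stack: [False]
POP_JUMP_IF_FALSE → pop False; jump. Stack: []
LOAD_FAST_LOAD_FAST a,a → push 32,32. Stack: [32, 32]
BINARY_OP & → 32 & 32 = 32. Stack: [32]
STORE_FAST s → s=32. Stack: []
LOAD_CONST → push 132. Stack: [132]
LOAD_CONST → push 9. Stack: [132, 9]
LOAD_FAST a → push 32. Stack: [132, 9, 32]
BINARY_OP + → 9 + 32 = 41. Stack: [132, 41]
BINARY_OP * → 132 * 41 = 5412. Stack: [5412]
STORE_FAST p → p=5412. Stack: []
LOAD_FAST p → push 5412. Stack: [5412]
RETURN_VALUE → return 5412.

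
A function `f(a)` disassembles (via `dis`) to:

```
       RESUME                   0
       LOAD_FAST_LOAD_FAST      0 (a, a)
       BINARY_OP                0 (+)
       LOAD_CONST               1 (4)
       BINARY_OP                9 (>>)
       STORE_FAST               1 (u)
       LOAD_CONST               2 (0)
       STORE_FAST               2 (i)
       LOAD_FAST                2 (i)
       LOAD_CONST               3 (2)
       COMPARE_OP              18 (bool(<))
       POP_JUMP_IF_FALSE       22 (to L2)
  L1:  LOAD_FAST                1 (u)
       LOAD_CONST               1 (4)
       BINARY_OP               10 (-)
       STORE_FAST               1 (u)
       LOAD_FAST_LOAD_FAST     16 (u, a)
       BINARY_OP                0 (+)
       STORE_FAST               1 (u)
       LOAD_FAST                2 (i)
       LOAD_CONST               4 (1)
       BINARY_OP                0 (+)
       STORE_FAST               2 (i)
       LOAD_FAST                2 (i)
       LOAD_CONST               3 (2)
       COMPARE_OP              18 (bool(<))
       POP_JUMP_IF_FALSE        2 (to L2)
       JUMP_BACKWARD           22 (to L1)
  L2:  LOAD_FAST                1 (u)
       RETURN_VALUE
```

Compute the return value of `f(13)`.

19

LOAD_FAST_LOAD_FAST a,a → push 13,13. Stack: [13, 13]
BINARY_OP + → 13 + 13 = 26. Stack: [26]
LOAD_CONST → push 4. Stack: [26, 4]
BINARY_OP >> → 26 >> 4 = 1. Stack: [1]
STORE_FAST u → u=1. Stack: []
LOAD_CONST → push 0. Stack: [0]
STORE_FAST i → i=0. Stack: []
LOAD_FAST i → push 0. Stack: [0]
LOAD_CONST → push 2. Stack: [0, 2]
COMPARE_OP bool(<) → 0 vs 2 = True. Stack: [True]
POP_JUMP_IF_FALSE → pop True; no jump. Stack: []
LOAD_FAST u → push 1. Stack: [1]
LOAD_CONST → push 4. Stack: [1, 4]
BINARY_OP - → 1 - 4 = -3. Stack: [-3]
STORE_FAST u → u=-3. Stack: []
LOAD_FAST_LOAD_FAST u,a → push -3,13. Stack: [-3, 13]
BINARY_OP + → -3 + 13 = 10. Stack: [10]
STORE_FAST u → u=10. Stack: []
LOAD_FAST i → push 0. Stack: [0]
LOAD_CONST → push 1. Stack: [0, 1]
BINARY_OP + → 0 + 1 = 1. Stack: [1]
STORE_FAST i → i=1. Stack: []
LOAD_FAST i → push 1. Stack: [1]
LOAD_CONST → push 2. Stack: [1, 2]
COMPARE_OP bool(<) → 1 vs 2 = True. Stack: [True]
POP_JUMP_IF_FALSE → pop True; no jump. Stack: []
LOAD_FAST u → push 10. Stack: [10]
LOAD_CONST → push 4. Stack: [10, 4]
BINARY_OP - → 10 - 4 = 6. Stack: [6]
STORE_FAST u → u=6. Stack: []
LOAD_FAST_LOAD_FAST u,a → push 6,13. Stack: [6, 13]
BINARY_OP + → 6 + 13 = 19. Stack: [19]
STORE_FAST u → u=19. Stack: []
LOAD_FAST i → push 1. Stack: [1]
LOAD_CONST → push 1. Stack: [1, 1]
BINARY_OP + → 1 + 1 = 2. Stack: [2]
STORE_FAST i → i=2. Stack: []
LOAD_FAST i → push 2. Stack: [2]
LOAD_CONST → push 2. Stack: [2, 2]
COMPARE_OP bool(<) → 2 vs 2 = False. Stack: [False]
POP_JUMP_IF_FALSE → pop False; jump. Stack: []
LOAD_FAST u → push 19. Stack: [19]
RETURN_VALUE → return 19.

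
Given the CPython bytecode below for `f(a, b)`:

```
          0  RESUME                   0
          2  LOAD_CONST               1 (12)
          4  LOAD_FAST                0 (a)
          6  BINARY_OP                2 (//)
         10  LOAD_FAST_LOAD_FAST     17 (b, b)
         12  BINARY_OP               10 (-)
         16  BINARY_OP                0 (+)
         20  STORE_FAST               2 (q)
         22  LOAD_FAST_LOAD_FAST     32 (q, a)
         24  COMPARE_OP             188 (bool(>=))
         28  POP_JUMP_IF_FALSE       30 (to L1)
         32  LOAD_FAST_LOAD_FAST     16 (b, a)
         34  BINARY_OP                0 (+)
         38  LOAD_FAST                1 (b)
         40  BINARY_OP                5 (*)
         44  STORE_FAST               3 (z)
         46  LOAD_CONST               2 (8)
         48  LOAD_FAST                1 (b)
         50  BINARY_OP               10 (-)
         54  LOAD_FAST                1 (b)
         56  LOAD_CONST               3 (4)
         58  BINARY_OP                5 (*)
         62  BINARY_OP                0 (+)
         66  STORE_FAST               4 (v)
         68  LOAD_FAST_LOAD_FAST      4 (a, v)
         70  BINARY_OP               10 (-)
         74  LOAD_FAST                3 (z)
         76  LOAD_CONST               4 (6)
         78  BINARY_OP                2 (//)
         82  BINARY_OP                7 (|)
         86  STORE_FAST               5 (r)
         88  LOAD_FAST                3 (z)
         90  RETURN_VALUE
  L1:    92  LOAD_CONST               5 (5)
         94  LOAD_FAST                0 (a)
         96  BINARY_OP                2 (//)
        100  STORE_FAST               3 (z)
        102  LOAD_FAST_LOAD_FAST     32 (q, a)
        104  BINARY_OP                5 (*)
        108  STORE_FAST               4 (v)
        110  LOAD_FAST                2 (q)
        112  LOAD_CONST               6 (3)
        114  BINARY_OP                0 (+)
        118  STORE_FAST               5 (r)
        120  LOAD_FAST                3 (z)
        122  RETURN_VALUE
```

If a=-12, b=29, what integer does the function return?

493

LOAD_CONST → push 12. Stack: [12]
LOAD_FAST a → push -12. Stack: [12, -12]
BINARY_OP // → 12 // -12 = -1. Stack: [-1]
LOAD_FAST_LOAD_FAST b,b → push 29,29. Stack: [-1, 29, 29]
BINARY_OP - → 29 - 29 = 0. Stack: [-1, 0]
BINARY_OP + → -1 + 0 = -1. Stack: [-1]
STORE_FAST q → q=-1. Stack: []
LOAD_FAST_LOAD_FAST q,a → push -1,-12. Stack: [-1, -12]
COMPARE_OP bool(>=) → -1 vs -12 = True. Stack: [True]
POP_JUMP_IF_FALSE → pop True; no jump. Stack: []
LOAD_FAST_LOAD_FAST b,a → push 29,-12. Stack: [29, -12]
BINARY_OP + → 29 + -12 = 17. Stack: [17]
LOAD_FAST b → push 29. Stack: [17, 29]
BINARY_OP * → 17 * 29 = 493. Stack: [493]
STORE_FAST z → z=493. Stack: []
LOAD_CONST → push 8. Stack: [8]
LOAD_FAST b → push 29. Stack: [8, 29]
BINARY_OP - → 8 - 29 = -21. Stack: [-21]
LOAD_FAST b → push 29. Stack: [-21, 29]
LOAD_CONST → push 4. Stack: [-21, 29, 4]
BINARY_OP * → 29 * 4 = 116. Stack: [-21, 116]
BINARY_OP + → -21 + 116 = 95. Stack: [95]
STORE_FAST v → v=95. Stack: []
LOAD_FAST_LOAD_FAST a,v → push -12,95. Stack: [-12, 95]
BINARY_OP - → -12 - 95 = -107. Stack: [-107]
LOAD_FAST z → push 493. Stack: [-107, 493]
LOAD_CONST → push 6. Stack: [-107, 493, 6]
BINARY_OP // → 493 // 6 = 82. Stack: [-107, 82]
BINARY_OP | → -107 | 82 = -41. Stack: [-41]
STORE_FAST r → r=-41. Stack: []
LOAD_FAST z → push 493. Stack: [493]
RETURN_VALUE → return 493.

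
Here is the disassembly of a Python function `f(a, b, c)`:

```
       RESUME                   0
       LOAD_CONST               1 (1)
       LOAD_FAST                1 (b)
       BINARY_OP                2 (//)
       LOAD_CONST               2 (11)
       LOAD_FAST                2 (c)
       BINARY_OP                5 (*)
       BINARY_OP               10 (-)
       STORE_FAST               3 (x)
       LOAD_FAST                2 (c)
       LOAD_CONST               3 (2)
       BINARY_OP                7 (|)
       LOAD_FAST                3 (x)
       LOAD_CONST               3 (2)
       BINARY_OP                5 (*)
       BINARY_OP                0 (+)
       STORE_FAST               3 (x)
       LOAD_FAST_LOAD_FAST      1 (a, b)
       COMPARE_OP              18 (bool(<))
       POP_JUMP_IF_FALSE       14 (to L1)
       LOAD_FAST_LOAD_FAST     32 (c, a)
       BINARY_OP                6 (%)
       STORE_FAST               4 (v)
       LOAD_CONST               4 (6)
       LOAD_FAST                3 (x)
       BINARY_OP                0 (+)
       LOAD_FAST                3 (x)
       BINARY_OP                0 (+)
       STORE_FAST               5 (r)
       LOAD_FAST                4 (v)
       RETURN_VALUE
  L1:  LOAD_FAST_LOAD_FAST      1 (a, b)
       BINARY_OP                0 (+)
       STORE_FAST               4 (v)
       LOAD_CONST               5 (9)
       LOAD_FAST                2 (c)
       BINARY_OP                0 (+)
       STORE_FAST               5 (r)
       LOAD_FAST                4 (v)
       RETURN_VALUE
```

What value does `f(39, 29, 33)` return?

LOAD_CONST → push 1. Stack: [1]
LOAD_FAST b → push 29. Stack: [1, 29]
BINARY_OP // → 1 // 29 = 0. Stack: [0]
LOAD_CONST → push 11. Stack: [0, 11]
LOAD_FAST c → push 33. Stack: [0, 11, 33]
BINARY_OP * → 11 * 33 = 363. Stack: [0, 363]
BINARY_OP - → 0 - 363 = -363. Stack: [-363]
STORE_FAST x → x=-363. Stack: []
LOAD_FAST c → push 33. Stack: [33]
LOAD_CONST → push 2. Stack: [33, 2]
BINARY_OP | → 33 | 2 = 35. Stack: [35]
LOAD_FAST x → push -363. Stack: [35, -363]
LOAD_CONST → push 2. Stack: [35, -363, 2]
BINARY_OP * → -363 * 2 = -726. Stack: [35, -726]
BINARY_OP + → 35 + -726 = -691. Stack: [-691]
STORE_FAST x → x=-691. Stack: []
LOAD_FAST_LOAD_FAST a,b → push 39,29. Stack: [39, 29]
COMPARE_OP bool(<) → 39 vs 29 = False. Stack: [False]
POP_JUMP_IF_FALSE → pop False; jump. Stack: []
LOAD_FAST_LOAD_FAST a,b → push 39,29. Stack: [39, 29]
BINARY_OP + → 39 + 29 = 68. Stack: [68]
STORE_FAST v → v=68. Stack: []
LOAD_CONST → push 9. Stack: [9]
LOAD_FAST c → push 33. Stack: [9, 33]
BINARY_OP + → 9 + 33 = 42. Stack: [42]
STORE_FAST r → r=42. Stack: []
LOAD_FAST v → push 68. Stack: [68]
RETURN_VALUE → return 68.

68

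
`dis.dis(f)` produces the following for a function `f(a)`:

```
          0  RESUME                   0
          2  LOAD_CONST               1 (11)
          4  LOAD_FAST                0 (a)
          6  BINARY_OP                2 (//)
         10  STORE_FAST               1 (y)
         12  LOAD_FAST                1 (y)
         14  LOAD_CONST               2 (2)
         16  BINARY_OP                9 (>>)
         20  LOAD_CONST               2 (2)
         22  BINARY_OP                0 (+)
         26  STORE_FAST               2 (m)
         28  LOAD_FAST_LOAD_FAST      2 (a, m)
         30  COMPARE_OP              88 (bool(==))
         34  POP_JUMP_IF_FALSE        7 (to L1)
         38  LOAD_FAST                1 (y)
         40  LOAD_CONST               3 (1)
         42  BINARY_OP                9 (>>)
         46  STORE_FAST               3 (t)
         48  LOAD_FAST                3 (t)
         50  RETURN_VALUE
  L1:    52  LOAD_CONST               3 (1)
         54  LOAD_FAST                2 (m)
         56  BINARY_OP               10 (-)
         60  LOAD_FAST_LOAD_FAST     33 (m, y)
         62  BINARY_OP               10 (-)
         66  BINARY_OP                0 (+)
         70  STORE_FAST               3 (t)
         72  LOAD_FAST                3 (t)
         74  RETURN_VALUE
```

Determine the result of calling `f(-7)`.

3

LOAD_CONST → push 11. Stack: [11]
LOAD_FAST a → push -7. Stack: [11, -7]
BINARY_OP // → 11 // -7 = -2. Stack: [-2]
STORE_FAST y → y=-2. Stack: []
LOAD_FAST y → push -2. Stack: [-2]
LOAD_CONST → push 2. Stack: [-2, 2]
BINARY_OP >> → -2 >> 2 = -1. Stack: [-1]
LOAD_CONST → push 2. Stack: [-1, 2]
BINARY_OP + → -1 + 2 = 1. Stack: [1]
STORE_FAST m → m=1. Stack: []
LOAD_FAST_LOAD_FAST a,m → push -7,1. Stack: [-7, 1]
COMPARE_OP bool(==) → -7 vs 1 = False. Stack: [False]
POP_JUMP_IF_FALSE → pop False; jump. Stack: []
LOAD_CONST → push 1. Stack: [1]
LOAD_FAST m → push 1. Stack: [1, 1]
BINARY_OP - → 1 - 1 = 0. Stack: [0]
LOAD_FAST_LOAD_FAST m,y → push 1,-2. Stack: [0, 1, -2]
BINARY_OP - → 1 - -2 = 3. Stack: [0, 3]
BINARY_OP + → 0 + 3 = 3. Stack: [3]
STORE_FAST t → t=3. Stack: []
LOAD_FAST t → push 3. Stack: [3]
RETURN_VALUE → return 3.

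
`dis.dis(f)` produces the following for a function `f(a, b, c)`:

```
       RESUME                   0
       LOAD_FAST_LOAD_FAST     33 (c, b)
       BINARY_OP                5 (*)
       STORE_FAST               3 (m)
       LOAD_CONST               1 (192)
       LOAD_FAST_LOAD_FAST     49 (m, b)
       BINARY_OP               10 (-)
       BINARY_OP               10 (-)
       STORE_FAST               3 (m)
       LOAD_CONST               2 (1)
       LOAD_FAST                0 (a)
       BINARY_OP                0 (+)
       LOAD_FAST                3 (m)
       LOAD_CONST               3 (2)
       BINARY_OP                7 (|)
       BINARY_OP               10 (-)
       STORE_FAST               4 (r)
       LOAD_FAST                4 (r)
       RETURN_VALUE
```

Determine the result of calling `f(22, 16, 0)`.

-187

LOAD_FAST_LOAD_FAST c,b → push 0,16. Stack: [0, 16]
BINARY_OP * → 0 * 16 = 0. Stack: [0]
STORE_FAST m → m=0. Stack: []
LOAD_CONST → push 192. Stack: [192]
LOAD_FAST_LOAD_FAST m,b → push 0,16. Stack: [192, 0, 16]
BINARY_OP - → 0 - 16 = -16. Stack: [192, -16]
BINARY_OP - → 192 - -16 = 208. Stack: [208]
STORE_FAST m → m=208. Stack: []
LOAD_CONST → push 1. Stack: [1]
LOAD_FAST a → push 22. Stack: [1, 22]
BINARY_OP + → 1 + 22 = 23. Stack: [23]
LOAD_FAST m → push 208. Stack: [23, 208]
LOAD_CONST → push 2. Stack: [23, 208, 2]
BINARY_OP | → 208 | 2 = 210. Stack: [23, 210]
BINARY_OP - → 23 - 210 = -187. Stack: [-187]
STORE_FAST r → r=-187. Stack: []
LOAD_FAST r → push -187. Stack: [-187]
RETURN_VALUE → return -187.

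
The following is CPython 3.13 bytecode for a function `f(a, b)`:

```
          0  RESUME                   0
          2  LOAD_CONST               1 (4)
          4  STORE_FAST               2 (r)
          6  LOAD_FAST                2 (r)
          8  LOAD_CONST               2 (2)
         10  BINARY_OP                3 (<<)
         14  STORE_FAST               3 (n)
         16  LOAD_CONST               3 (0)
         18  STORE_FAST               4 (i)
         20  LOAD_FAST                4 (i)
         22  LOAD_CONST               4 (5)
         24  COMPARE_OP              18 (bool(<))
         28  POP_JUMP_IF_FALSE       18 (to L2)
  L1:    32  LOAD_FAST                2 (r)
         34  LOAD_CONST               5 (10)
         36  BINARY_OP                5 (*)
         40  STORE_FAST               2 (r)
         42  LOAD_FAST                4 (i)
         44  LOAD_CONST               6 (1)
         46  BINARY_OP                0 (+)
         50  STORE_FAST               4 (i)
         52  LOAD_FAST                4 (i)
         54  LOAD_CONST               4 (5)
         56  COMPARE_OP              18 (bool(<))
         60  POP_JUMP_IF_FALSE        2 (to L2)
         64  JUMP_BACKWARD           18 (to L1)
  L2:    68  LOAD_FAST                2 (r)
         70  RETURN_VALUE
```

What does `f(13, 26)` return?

LOAD_CONST → push 4
STORE_FAST r → r=4
LOAD_FAST r → push 4
LOAD_CONST → push 2
BINARY_OP << → 4 << 2 = 16
STORE_FAST n → n=16
LOAD_CONST → push 0
STORE_FAST i → i=0
LOAD_FAST i → push 0
LOAD_CONST → push 5
COMPARE_OP bool(<) → 0 vs 5 = True
POP_JUMP_IF_FALSE → pop True; no jump
LOAD_FAST r → push 4
LOAD_CONST → push 10
BINARY_OP * → 4 * 10 = 40
STORE_FAST r → r=40
LOAD_FAST i → push 0
LOAD_CONST → push 1
BINARY_OP + → 0 + 1 = 1
STORE_FAST i → i=1
LOAD_FAST i → push 1
LOAD_CONST → push 5
COMPARE_OP bool(<) → 1 vs 5 = True
POP_JUMP_IF_FALSE → pop True; no jump
LOAD_FAST r → push 40
LOAD_CONST → push 10
BINARY_OP * → 40 * 10 = 400
STORE_FAST r → r=400
LOAD_FAST i → push 1
LOAD_CONST → push 1
BINARY_OP + → 1 + 1 = 2
STORE_FAST i → i=2
LOAD_FAST i → push 2
LOAD_CONST → push 5
COMPARE_OP bool(<) → 2 vs 5 = True
POP_JUMP_IF_FALSE → pop True; no jump
LOAD_FAST r → push 400
LOAD_CONST → push 10
BINARY_OP * → 400 * 10 = 4000
STORE_FAST r → r=4000
LOAD_FAST i → push 2
LOAD_CONST → push 1
BINARY_OP + → 2 + 1 = 3
STORE_FAST i → i=3
LOAD_FAST i → push 3
LOAD_CONST → push 5
COMPARE_OP bool(<) → 3 vs 5 = True
POP_JUMP_IF_FALSE → pop True; no jump
LOAD_FAST r → push 4000
LOAD_CONST → push 10
BINARY_OP * → 4000 * 10 = 40000
STORE_FAST r → r=40000
LOAD_FAST i → push 3
LOAD_CONST → push 1
BINARY_OP + → 3 + 1 = 4
STORE_FAST i → i=4
LOAD_FAST i → push 4
LOAD_CONST → push 5
COMPARE_OP bool(<) → 4 vs 5 = True
POP_JUMP_IF_FALSE → pop True; no jump
LOAD_FAST r → push 40000
LOAD_CONST → push 10
BINARY_OP * → 40000 * 10 = 400000
STORE_FAST r → r=400000
LOAD_FAST i → push 4
LOAD_CONST → push 1
BINARY_OP + → 4 + 1 = 5
STORE_FAST i → i=5
LOAD_FAST i → push 5
LOAD_CONST → push 5
COMPARE_OP bool(<) → 5 vs 5 = False
POP_JUMP_IF_FALSE → pop False; jump
LOAD_FAST r → push 400000
RETURN_VALUE → return 400000.

400000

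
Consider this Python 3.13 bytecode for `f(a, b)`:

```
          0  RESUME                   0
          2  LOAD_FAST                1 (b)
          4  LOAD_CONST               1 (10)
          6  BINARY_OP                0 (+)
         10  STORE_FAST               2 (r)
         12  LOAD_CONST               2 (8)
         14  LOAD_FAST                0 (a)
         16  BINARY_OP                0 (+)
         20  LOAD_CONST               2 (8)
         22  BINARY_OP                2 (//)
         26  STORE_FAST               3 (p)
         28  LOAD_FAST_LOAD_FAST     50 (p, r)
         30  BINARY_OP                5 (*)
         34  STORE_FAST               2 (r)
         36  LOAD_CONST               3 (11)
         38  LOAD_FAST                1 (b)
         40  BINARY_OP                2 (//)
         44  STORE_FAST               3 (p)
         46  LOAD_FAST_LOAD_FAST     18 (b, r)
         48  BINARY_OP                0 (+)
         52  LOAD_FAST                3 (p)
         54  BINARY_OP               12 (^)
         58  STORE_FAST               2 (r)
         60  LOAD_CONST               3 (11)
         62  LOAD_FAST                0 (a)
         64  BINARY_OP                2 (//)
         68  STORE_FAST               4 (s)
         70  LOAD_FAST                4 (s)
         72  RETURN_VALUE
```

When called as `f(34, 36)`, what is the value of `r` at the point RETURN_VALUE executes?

LOAD_FAST b → push 36. Stack: [36]
LOAD_CONST → push 10. Stack: [36, 10]
BINARY_OP + → 36 + 10 = 46. Stack: [46]
STORE_FAST r → r=46. Stack: []
LOAD_CONST → push 8. Stack: [8]
LOAD_FAST a → push 34. Stack: [8, 34]
BINARY_OP + → 8 + 34 = 42. Stack: [42]
LOAD_CONST → push 8. Stack: [42, 8]
BINARY_OP // → 42 // 8 = 5. Stack: [5]
STORE_FAST p → p=5. Stack: []
LOAD_FAST_LOAD_FAST p,r → push 5,46. Stack: [5, 46]
BINARY_OP * → 5 * 46 = 230. Stack: [230]
STORE_FAST r → r=230. Stack: []
LOAD_CONST → push 11. Stack: [11]
LOAD_FAST b → push 36. Stack: [11, 36]
BINARY_OP // → 11 // 36 = 0. Stack: [0]
STORE_FAST p → p=0. Stack: []
LOAD_FAST_LOAD_FAST b,r → push 36,230. Stack: [36, 230]
BINARY_OP + → 36 + 230 = 266. Stack: [266]
LOAD_FAST p → push 0. Stack: [266, 0]
BINARY_OP ^ → 266 ^ 0 = 266. Stack: [266]
STORE_FAST r → r=266. Stack: []
LOAD_CONST → push 11. Stack: [11]
LOAD_FAST a → push 34. Stack: [11, 34]
BINARY_OP // → 11 // 34 = 0. Stack: [0]
STORE_FAST s → s=0. Stack: []
LOAD_FAST s → push 0. Stack: [0]
RETURN_VALUE → return 0.

266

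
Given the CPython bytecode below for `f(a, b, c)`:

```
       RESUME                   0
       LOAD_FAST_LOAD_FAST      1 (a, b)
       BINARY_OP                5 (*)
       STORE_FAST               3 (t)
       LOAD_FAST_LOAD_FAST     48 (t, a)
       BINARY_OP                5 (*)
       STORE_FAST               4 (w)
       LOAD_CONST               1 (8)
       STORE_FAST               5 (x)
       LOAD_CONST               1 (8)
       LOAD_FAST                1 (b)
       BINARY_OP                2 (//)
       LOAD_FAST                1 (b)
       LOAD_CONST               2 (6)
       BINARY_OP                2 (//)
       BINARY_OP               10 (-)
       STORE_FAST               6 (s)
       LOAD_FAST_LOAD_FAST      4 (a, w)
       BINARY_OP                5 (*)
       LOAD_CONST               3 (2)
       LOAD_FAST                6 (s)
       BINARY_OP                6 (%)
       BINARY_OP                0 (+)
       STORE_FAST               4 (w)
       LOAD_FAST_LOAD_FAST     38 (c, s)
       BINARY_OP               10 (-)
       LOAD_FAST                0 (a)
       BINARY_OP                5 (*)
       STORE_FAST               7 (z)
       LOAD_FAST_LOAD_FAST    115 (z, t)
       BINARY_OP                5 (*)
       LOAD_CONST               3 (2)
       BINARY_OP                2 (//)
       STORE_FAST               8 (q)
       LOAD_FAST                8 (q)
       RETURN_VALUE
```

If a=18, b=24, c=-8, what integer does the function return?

-15552

LOAD_FAST_LOAD_FAST a,b → push 18,24. Stack: [18, 24]
BINARY_OP * → 18 * 24 = 432. Stack: [432]
STORE_FAST t → t=432. Stack: []
LOAD_FAST_LOAD_FAST t,a → push 432,18. Stack: [432, 18]
BINARY_OP * → 432 * 18 = 7776. Stack: [7776]
STORE_FAST w → w=7776. Stack: []
LOAD_CONST → push 8. Stack: [8]
STORE_FAST x → x=8. Stack: []
LOAD_CONST → push 8. Stack: [8]
LOAD_FAST b → push 24. Stack: [8, 24]
BINARY_OP // → 8 // 24 = 0. Stack: [0]
LOAD_FAST b → push 24. Stack: [0, 24]
LOAD_CONST → push 6. Stack: [0, 24, 6]
BINARY_OP // → 24 // 6 = 4. Stack: [0, 4]
BINARY_OP - → 0 - 4 = -4. Stack: [-4]
STORE_FAST s → s=-4. Stack: []
LOAD_FAST_LOAD_FAST a,w → push 18,7776. Stack: [18, 7776]
BINARY_OP * → 18 * 7776 = 139968. Stack: [139968]
LOAD_CONST → push 2. Stack: [139968, 2]
LOAD_FAST s → push -4. Stack: [139968, 2, -4]
BINARY_OP % → 2 % -4 = -2. Stack: [139968, -2]
BINARY_OP + → 139968 + -2 = 139966. Stack: [139966]
STORE_FAST w → w=139966. Stack: []
LOAD_FAST_LOAD_FAST c,s → push -8,-4. Stack: [-8, -4]
BINARY_OP - → -8 - -4 = -4. Stack: [-4]
LOAD_FAST a → push 18. Stack: [-4, 18]
BINARY_OP * → -4 * 18 = -72. Stack: [-72]
STORE_FAST z → z=-72. Stack: []
LOAD_FAST_LOAD_FAST z,t → push -72,432. Stack: [-72, 432]
BINARY_OP * → -72 * 432 = -31104. Stack: [-31104]
LOAD_CONST → push 2. Stack: [-31104, 2]
BINARY_OP // → -31104 // 2 = -15552. Stack: [-15552]
STORE_FAST q → q=-15552. Stack: []
LOAD_FAST q → push -15552. Stack: [-15552]
RETURN_VALUE → return -15552.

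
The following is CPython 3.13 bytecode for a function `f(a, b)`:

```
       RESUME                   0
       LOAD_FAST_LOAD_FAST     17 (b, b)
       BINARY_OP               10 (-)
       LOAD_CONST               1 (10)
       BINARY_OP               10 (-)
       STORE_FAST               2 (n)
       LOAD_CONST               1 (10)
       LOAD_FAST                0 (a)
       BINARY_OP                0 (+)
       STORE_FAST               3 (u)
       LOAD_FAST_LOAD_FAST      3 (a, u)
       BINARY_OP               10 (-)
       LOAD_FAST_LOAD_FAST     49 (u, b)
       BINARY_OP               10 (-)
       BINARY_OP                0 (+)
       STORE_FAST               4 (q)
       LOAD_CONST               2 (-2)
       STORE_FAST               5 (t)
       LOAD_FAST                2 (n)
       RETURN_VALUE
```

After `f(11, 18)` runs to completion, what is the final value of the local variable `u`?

LOAD_FAST_LOAD_FAST b,b → push 18,18. Stack: [18, 18]
BINARY_OP - → 18 - 18 = 0. Stack: [0]
LOAD_CONST → push 10. Stack: [0, 10]
BINARY_OP - → 0 - 10 = -10. Stack: [-10]
STORE_FAST n → n=-10. Stack: []
LOAD_CONST → push 10. Stack: [10]
LOAD_FAST a → push 11. Stack: [10, 11]
BINARY_OP + → 10 + 11 = 21. Stack: [21]
STORE_FAST u → u=21. Stack: []
LOAD_FAST_LOAD_FAST a,u → push 11,21. Stack: [11, 21]
BINARY_OP - → 11 - 21 = -10. Stack: [-10]
LOAD_FAST_LOAD_FAST u,b → push 21,18. Stack: [-10, 21, 18]
BINARY_OP - → 21 - 18 = 3. Stack: [-10, 3]
BINARY_OP + → -10 + 3 = -7. Stack: [-7]
STORE_FAST q → q=-7. Stack: []
LOAD_CONST → push -2. Stack: [-2]
STORE_FAST t → t=-2. Stack: []
LOAD_FAST n → push -10. Stack: [-10]
RETURN_VALUE → return -10.

21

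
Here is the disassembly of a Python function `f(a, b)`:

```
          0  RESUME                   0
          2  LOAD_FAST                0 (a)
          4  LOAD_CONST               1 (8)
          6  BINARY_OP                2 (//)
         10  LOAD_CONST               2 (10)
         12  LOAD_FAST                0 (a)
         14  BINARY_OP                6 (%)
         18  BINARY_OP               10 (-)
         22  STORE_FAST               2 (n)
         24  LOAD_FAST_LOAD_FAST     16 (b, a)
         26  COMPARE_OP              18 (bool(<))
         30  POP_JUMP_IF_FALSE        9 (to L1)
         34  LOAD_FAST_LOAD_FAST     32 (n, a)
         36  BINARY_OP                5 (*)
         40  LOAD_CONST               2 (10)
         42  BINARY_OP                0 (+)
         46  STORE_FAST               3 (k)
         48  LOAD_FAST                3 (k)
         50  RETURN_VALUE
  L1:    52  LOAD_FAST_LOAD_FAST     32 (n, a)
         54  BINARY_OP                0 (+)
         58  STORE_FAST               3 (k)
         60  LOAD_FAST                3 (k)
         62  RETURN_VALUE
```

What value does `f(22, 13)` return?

LOAD_FAST a → push 22. Stack: [22]
LOAD_CONST → push 8. Stack: [22, 8]
BINARY_OP // → 22 // 8 = 2. Stack: [2]
LOAD_CONST → push 10. Stack: [2, 10]
LOAD_FAST a → push 22. Stack: [2, 10, 22]
BINARY_OP % → 10 % 22 = 10. Stack: [2, 10]
BINARY_OP - → 2 - 10 = -8. Stack: [-8]
STORE_FAST n → n=-8. Stack: []
LOAD_FAST_LOAD_FAST b,a → push 13,22. Stack: [13, 22]
COMPARE_OP bool(<) → 13 vs 22 = True. Stack: [True]
POP_JUMP_IF_FALSE → pop True; no jump. Stack: []
LOAD_FAST_LOAD_FAST n,a → push -8,22. Stack: [-8, 22]
BINARY_OP * → -8 * 22 = -176. Stack: [-176]
LOAD_CONST → push 10. Stack: [-176, 10]
BINARY_OP + → -176 + 10 = -166. Stack: [-166]
STORE_FAST k → k=-166. Stack: []
LOAD_FAST k → push -166. Stack: [-166]
RETURN_VALUE → return -166.

-166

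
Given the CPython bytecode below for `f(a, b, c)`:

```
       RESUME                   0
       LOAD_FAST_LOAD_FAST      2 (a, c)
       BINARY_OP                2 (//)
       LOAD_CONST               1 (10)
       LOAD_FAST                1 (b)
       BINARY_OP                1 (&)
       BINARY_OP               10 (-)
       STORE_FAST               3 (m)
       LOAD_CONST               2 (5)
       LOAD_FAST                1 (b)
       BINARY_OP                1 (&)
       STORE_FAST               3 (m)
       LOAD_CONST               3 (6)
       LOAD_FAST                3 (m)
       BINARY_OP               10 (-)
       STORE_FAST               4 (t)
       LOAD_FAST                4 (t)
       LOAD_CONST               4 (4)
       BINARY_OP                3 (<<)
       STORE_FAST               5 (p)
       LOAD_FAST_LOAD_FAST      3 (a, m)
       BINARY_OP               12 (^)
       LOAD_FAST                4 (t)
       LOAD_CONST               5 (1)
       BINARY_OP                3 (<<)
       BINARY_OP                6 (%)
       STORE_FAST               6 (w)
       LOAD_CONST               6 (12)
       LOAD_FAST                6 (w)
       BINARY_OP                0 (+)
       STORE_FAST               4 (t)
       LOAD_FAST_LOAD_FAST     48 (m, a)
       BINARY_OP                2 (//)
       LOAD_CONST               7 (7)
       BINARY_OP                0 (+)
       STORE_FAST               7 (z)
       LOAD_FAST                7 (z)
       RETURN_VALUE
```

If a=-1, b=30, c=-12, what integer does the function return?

LOAD_FAST_LOAD_FAST a,c → push -1,-12. Stack: [-1, -12]
BINARY_OP // → -1 // -12 = 0. Stack: [0]
LOAD_CONST → push 10. Stack: [0, 10]
LOAD_FAST b → push 30. Stack: [0, 10, 30]
BINARY_OP & → 10 & 30 = 10. Stack: [0, 10]
BINARY_OP - → 0 - 10 = -10. Stack: [-10]
STORE_FAST m → m=-10. Stack: []
LOAD_CONST → push 5. Stack: [5]
LOAD_FAST b → push 30. Stack: [5, 30]
BINARY_OP & → 5 & 30 = 4. Stack: [4]
STORE_FAST m → m=4. Stack: []
LOAD_CONST → push 6. Stack: [6]
LOAD_FAST m → push 4. Stack: [6, 4]
BINARY_OP - → 6 - 4 = 2. Stack: [2]
STORE_FAST t → t=2. Stack: []
LOAD_FAST t → push 2. Stack: [2]
LOAD_CONST → push 4. Stack: [2, 4]
BINARY_OP << → 2 << 4 = 32. Stack: [32]
STORE_FAST p → p=32. Stack: []
LOAD_FAST_LOAD_FAST a,m → push -1,4. Stack: [-1, 4]
BINARY_OP ^ → -1 ^ 4 = -5. Stack: [-5]
LOAD_FAST t → push 2. Stack: [-5, 2]
LOAD_CONST → push 1. Stack: [-5, 2, 1]
BINARY_OP << → 2 << 1 = 4. Stack: [-5, 4]
BINARY_OP % → -5 % 4 = 3. Stack: [3]
STORE_FAST w → w=3. Stack: []
LOAD_CONST → push 12. Stack: [12]
LOAD_FAST w → push 3. Stack: [12, 3]
BINARY_OP + → 12 + 3 = 15. Stack: [15]
STORE_FAST t → t=15. Stack: []
LOAD_FAST_LOAD_FAST m,a → push 4,-1. Stack: [4, -1]
BINARY_OP // → 4 // -1 = -4. Stack: [-4]
LOAD_CONST → push 7. Stack: [-4, 7]
BINARY_OP + → -4 + 7 = 3. Stack: [3]
STORE_FAST z → z=3. Stack: []
LOAD_FAST z → push 3. Stack: [3]
RETURN_VALUE → return 3.

3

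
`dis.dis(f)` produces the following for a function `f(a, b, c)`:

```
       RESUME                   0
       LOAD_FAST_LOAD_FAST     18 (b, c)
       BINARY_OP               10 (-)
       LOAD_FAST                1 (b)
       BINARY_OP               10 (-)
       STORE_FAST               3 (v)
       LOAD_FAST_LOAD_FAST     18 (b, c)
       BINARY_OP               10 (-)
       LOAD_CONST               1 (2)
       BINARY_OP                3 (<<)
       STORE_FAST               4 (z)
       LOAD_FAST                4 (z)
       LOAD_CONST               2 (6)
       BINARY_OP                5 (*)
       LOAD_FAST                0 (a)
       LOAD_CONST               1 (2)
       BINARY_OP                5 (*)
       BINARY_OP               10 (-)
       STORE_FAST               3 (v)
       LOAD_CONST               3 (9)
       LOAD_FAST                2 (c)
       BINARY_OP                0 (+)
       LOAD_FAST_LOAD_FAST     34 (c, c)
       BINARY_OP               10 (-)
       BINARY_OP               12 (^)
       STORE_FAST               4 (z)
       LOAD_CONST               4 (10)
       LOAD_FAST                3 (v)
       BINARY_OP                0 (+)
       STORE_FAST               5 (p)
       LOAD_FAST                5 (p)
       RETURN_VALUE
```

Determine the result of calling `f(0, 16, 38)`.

LOAD_FAST_LOAD_FAST b,c → push 16,38. Stack: [16, 38]
BINARY_OP - → 16 - 38 = -22. Stack: [-22]
LOAD_FAST b → push 16. Stack: [-22, 16]
BINARY_OP - → -22 - 16 = -38. Stack: [-38]
STORE_FAST v → v=-38. Stack: []
LOAD_FAST_LOAD_FAST b,c → push 16,38. Stack: [16, 38]
BINARY_OP - → 16 - 38 = -22. Stack: [-22]
LOAD_CONST → push 2. Stack: [-22, 2]
BINARY_OP << → -22 << 2 = -88. Stack: [-88]
STORE_FAST z → z=-88. Stack: []
LOAD_FAST z → push -88. Stack: [-88]
LOAD_CONST → push 6. Stack: [-88, 6]
BINARY_OP * → -88 * 6 = -528. Stack: [-528]
LOAD_FAST a → push 0. Stack: [-528, 0]
LOAD_CONST → push 2. Stack: [-528, 0, 2]
BINARY_OP * → 0 * 2 = 0. Stack: [-528, 0]
BINARY_OP - → -528 - 0 = -528. Stack: [-528]
STORE_FAST v → v=-528. Stack: []
LOAD_CONST → push 9. Stack: [9]
LOAD_FAST c → push 38. Stack: [9, 38]
BINARY_OP + → 9 + 38 = 47. Stack: [47]
LOAD_FAST_LOAD_FAST c,c → push 38,38. Stack: [47, 38, 38]
BINARY_OP - → 38 - 38 = 0. Stack: [47, 0]
BINARY_OP ^ → 47 ^ 0 = 47. Stack: [47]
STORE_FAST z → z=47. Stack: []
LOAD_CONST → push 10. Stack: [10]
LOAD_FAST v → push -528. Stack: [10, -528]
BINARY_OP + → 10 + -528 = -518. Stack: [-518]
STORE_FAST p → p=-518. Stack: []
LOAD_FAST p → push -518. Stack: [-518]
RETURN_VALUE → return -518.

-518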